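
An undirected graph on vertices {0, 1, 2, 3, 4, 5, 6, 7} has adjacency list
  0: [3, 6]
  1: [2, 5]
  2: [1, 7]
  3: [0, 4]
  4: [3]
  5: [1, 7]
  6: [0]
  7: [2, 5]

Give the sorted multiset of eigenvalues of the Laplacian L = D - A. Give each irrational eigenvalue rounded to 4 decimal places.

[0, 0, 0.5858, 2, 2, 2, 3.4142, 4]

With the vertex order [0, 1, 2, 3, 4, 5, 6, 7], the degrees are [2, 2, 2, 2, 1, 2, 1, 2], giving D = diag(2, 2, 2, 2, 1, 2, 1, 2) and L = D - A. Diagonalising L (or applying a numerical eigensolver to the 8x8 matrix) gives the spectrum above. The 2 zero eigenvalues correspond to the 2 connected components. There are 2 zeros in the spectrum, matching the 2 components.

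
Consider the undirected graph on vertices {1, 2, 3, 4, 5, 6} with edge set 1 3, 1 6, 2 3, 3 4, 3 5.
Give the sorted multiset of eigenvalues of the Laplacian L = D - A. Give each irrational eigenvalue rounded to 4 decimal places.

[0, 0.4859, 1, 1, 2.4280, 5.0861]

Reading degrees in the order [1, 2, 3, 4, 5, 6] gives [2, 1, 4, 1, 1, 1]; set D = diag(2, 1, 4, 1, 1, 1) and form L = D - A. L is symmetric positive semidefinite, so every eigenvalue is real and nonnegative. There is one zero in the spectrum, matching the 1 component.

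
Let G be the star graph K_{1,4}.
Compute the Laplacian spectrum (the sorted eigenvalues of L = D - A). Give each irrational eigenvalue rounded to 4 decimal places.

The graph has 5 vertices and degree multiset [4, 1, 1, 1, 1]; D is the diagonal matrix of degrees and L = D - A. The multiplicity of 0 as a Laplacian eigenvalue equals the number of connected components. The single zero eigenvalue shows the graph is connected. By the matrix-tree theorem the graph has (1/5) * product of the nonzero eigenvalues = 1 spanning tree.

[0, 1, 1, 1, 5]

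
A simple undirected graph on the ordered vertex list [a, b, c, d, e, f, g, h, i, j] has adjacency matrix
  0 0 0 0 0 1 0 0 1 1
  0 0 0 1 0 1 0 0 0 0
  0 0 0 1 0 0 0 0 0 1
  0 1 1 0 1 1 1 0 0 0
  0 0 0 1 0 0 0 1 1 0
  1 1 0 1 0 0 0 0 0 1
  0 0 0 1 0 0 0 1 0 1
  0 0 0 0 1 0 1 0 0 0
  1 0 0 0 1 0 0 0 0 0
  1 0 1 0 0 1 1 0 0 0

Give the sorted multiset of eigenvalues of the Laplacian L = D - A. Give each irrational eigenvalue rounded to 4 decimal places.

[0, 1.0552, 1.2965, 1.6648, 2.2782, 3.3671, 3.7214, 4.9192, 5, 6.6978]

Each diagonal entry of L is the vertex degree and each off-diagonal entry is -1 where an edge is present, 0 otherwise; in the order [a, b, c, d, e, f, g, h, i, j] the diagonal is [3, 2, 2, 5, 3, 4, 3, 2, 2, 4]. Diagonalising L (or applying a numerical eigensolver to the 10x10 matrix) gives the spectrum above. The single zero eigenvalue shows the graph is connected. There is one zero in the spectrum, matching the 1 component.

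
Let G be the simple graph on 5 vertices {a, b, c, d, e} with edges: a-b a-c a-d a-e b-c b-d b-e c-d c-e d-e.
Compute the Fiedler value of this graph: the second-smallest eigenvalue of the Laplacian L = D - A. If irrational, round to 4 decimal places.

5

With the vertex order [a, b, c, d, e], the degrees are [4, 4, 4, 4, 4], giving D = diag(4, 4, 4, 4, 4) and L = D - A. Computing the eigenvalues of L and sorting gives [0, 5, 5, 5, 5]. The Fiedler value lambda_2 = 5 is strictly positive, so the graph is connected. The largest eigenvalue, 5, is at most the vertex count 5.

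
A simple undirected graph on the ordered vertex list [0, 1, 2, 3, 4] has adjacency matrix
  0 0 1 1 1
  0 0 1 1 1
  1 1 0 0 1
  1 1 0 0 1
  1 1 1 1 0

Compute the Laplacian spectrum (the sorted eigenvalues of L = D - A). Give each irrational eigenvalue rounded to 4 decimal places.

[0, 3, 3, 5, 5]

Each diagonal entry of L is the vertex degree and each off-diagonal entry is -1 where an edge is present, 0 otherwise; in the order [0, 1, 2, 3, 4] the diagonal is [3, 3, 3, 3, 4]. Since every row of L sums to 0, the all-ones vector is in the kernel and 0 is an eigenvalue. The single zero eigenvalue shows the graph is connected. The largest eigenvalue, 5, is at most the vertex count 5.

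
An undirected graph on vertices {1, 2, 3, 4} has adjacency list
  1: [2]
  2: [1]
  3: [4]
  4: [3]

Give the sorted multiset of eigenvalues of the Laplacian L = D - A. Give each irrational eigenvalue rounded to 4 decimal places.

[0, 0, 2, 2]

With the vertex order [1, 2, 3, 4], the degrees are [1, 1, 1, 1], giving D = diag(1, 1, 1, 1) and L = D - A. Since every row of L sums to 0, the all-ones vector is in the kernel and 0 is an eigenvalue. The 2 zero eigenvalues correspond to the 2 connected components. The largest eigenvalue, 2, is at most the vertex count 4.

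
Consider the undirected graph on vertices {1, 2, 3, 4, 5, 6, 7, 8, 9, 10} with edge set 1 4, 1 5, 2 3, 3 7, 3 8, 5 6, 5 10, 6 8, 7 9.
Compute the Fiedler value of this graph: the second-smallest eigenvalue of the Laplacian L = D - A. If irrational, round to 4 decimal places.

With the vertex order [1, 2, 3, 4, 5, 6, 7, 8, 9, 10], the degrees are [2, 1, 3, 1, 3, 2, 2, 2, 1, 1], giving D = diag(2, 1, 3, 1, 3, 2, 2, 2, 1, 1) and L = D - A. The sorted Laplacian eigenvalues are [0, 0.1277, 0.5188, 0.6297, 1, 2, 2.3111, 2.7968, 4.1701, 4.4458]; the algebraic connectivity is the second entry, 0.1277. The largest eigenvalue, 4.4458, is at most the vertex count 10.

0.1277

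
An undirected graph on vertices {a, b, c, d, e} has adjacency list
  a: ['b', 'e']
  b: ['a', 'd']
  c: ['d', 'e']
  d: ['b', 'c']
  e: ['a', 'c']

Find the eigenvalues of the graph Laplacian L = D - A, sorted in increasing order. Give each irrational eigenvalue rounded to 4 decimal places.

[0, 1.3820, 1.3820, 3.6180, 3.6180]

With the vertex order [a, b, c, d, e], the degrees are [2, 2, 2, 2, 2], giving D = diag(2, 2, 2, 2, 2) and L = D - A. L is symmetric positive semidefinite, so every eigenvalue is real and nonnegative. The single zero eigenvalue shows the graph is connected. There is one zero in the spectrum, matching the 1 component.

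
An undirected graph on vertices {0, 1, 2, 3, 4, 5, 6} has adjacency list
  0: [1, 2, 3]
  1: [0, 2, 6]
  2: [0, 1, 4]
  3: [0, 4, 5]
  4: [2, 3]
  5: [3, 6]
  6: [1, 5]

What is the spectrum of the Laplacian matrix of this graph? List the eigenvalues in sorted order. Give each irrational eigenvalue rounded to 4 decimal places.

[0, 1.0681, 1.5858, 2.4824, 3.5176, 4.4142, 4.9319]

Reading degrees in the order [0, 1, 2, 3, 4, 5, 6] gives [3, 3, 3, 3, 2, 2, 2]; set D = diag(3, 3, 3, 3, 2, 2, 2) and form L = D - A. Since every row of L sums to 0, the all-ones vector is in the kernel and 0 is an eigenvalue. The largest eigenvalue, 4.9319, is at most the vertex count 7.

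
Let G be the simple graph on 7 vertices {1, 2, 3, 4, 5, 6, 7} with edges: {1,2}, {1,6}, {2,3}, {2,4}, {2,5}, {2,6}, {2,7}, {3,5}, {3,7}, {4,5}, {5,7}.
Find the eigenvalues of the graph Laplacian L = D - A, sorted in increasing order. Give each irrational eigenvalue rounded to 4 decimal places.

[0, 1, 2, 3, 4, 5, 7]

With the vertex order [1, 2, 3, 4, 5, 6, 7], the degrees are [2, 6, 3, 2, 4, 2, 3], giving D = diag(2, 6, 3, 2, 4, 2, 3) and L = D - A. The multiplicity of 0 as a Laplacian eigenvalue equals the number of connected components. The single zero eigenvalue shows the graph is connected. The largest eigenvalue, 7, is at most the vertex count 7.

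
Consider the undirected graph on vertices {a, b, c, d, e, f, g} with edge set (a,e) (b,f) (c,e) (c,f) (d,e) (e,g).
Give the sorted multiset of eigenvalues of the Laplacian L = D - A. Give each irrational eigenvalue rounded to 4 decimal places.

With the vertex order [a, b, c, d, e, f, g], the degrees are [1, 1, 2, 1, 4, 2, 1], giving D = diag(1, 1, 2, 1, 4, 2, 1) and L = D - A. L is symmetric positive semidefinite, so every eigenvalue is real and nonnegative. The single zero eigenvalue shows the graph is connected.

[0, 0.2955, 1, 1, 1.4911, 3.1169, 5.0965]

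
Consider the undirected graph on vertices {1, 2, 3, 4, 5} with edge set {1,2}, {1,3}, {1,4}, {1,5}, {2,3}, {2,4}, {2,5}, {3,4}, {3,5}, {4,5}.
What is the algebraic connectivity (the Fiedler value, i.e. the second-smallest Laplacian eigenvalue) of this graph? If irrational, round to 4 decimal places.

Reading degrees in the order [1, 2, 3, 4, 5] gives [4, 4, 4, 4, 4]; set D = diag(4, 4, 4, 4, 4) and form L = D - A. The sorted Laplacian eigenvalues are [0, 5, 5, 5, 5]; the algebraic connectivity is the second entry, 5.

5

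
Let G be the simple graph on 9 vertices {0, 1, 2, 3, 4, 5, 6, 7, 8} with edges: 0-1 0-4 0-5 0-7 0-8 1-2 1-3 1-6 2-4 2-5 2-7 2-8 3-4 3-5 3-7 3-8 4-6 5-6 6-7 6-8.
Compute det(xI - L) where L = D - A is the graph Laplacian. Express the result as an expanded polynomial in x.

x^9 - 40x^8 + 690x^7 - 6720x^6 + 40485x^5 - 154704x^4 + 366560x^3 - 492800x^2 + 288000x

With the vertex order [0, 1, 2, 3, 4, 5, 6, 7, 8], the degrees are [5, 4, 5, 5, 4, 4, 5, 4, 4], giving D = diag(5, 4, 5, 5, 4, 4, 5, 4, 4) and L = D - A. The eigenvalues of L are [0, 4, 4, 4, 4, 5, 5, 5, 9]; the characteristic polynomial is the product of (x - lambda_i), which multiplies out to x^9 - 40x^8 + 690x^7 - 6720x^6 + 40485x^5 - 154704x^4 + 366560x^3 - 492800x^2 + 288000x. The constant term is 0 because L is singular (the all-ones vector lies in its kernel). There is one zero in the spectrum, matching the 1 component. The largest eigenvalue, 9, is at most the vertex count 9.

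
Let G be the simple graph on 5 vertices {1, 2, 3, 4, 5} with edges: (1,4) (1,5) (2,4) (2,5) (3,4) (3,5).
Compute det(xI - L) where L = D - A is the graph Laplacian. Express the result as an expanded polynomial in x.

x^5 - 12x^4 + 51x^3 - 92x^2 + 60x

Each diagonal entry of L is the vertex degree and each off-diagonal entry is -1 where an edge is present, 0 otherwise; in the order [1, 2, 3, 4, 5] the diagonal is [2, 2, 2, 3, 3]. The eigenvalues of L are [0, 2, 2, 3, 5]; the characteristic polynomial is the product of (x - lambda_i), which multiplies out to x^5 - 12x^4 + 51x^3 - 92x^2 + 60x. The constant term is 0 because L is singular (the all-ones vector lies in its kernel). The eigenvalues sum to 12, which equals trace(L) = 2|E|.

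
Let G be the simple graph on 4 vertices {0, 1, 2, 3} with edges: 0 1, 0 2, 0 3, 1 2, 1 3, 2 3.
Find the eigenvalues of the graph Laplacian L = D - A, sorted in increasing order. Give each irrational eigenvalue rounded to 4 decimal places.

[0, 4, 4, 4]

Each diagonal entry of L is the vertex degree and each off-diagonal entry is -1 where an edge is present, 0 otherwise; in the order [0, 1, 2, 3] the diagonal is [3, 3, 3, 3]. L is symmetric positive semidefinite, so every eigenvalue is real and nonnegative. The eigenvalues sum to 12, which equals trace(L) = 2|E|. The largest eigenvalue, 4, is at most the vertex count 4.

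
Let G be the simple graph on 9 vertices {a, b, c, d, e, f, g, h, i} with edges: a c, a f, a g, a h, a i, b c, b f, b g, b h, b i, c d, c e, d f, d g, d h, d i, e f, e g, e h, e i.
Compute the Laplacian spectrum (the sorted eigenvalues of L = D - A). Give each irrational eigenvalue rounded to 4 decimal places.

Each diagonal entry of L is the vertex degree and each off-diagonal entry is -1 where an edge is present, 0 otherwise; in the order [a, b, c, d, e, f, g, h, i] the diagonal is [5, 5, 4, 5, 5, 4, 4, 4, 4]. The multiplicity of 0 as a Laplacian eigenvalue equals the number of connected components. By the matrix-tree theorem the graph has (1/9) * product of the nonzero eigenvalues = 32000 spanning trees.

[0, 4, 4, 4, 4, 5, 5, 5, 9]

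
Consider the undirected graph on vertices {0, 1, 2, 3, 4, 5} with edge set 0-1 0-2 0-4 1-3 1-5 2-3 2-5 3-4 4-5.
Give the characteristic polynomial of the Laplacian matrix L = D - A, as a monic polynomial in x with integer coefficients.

With the vertex order [0, 1, 2, 3, 4, 5], the degrees are [3, 3, 3, 3, 3, 3], giving D = diag(3, 3, 3, 3, 3, 3) and L = D - A. The eigenvalues of L are [0, 3, 3, 3, 3, 6]; the characteristic polynomial is the product of (x - lambda_i), which multiplies out to x^6 - 18x^5 + 126x^4 - 432x^3 + 729x^2 - 486x. The constant term is 0 because L is singular (the all-ones vector lies in its kernel). There is one zero in the spectrum, matching the 1 component.

x^6 - 18x^5 + 126x^4 - 432x^3 + 729x^2 - 486x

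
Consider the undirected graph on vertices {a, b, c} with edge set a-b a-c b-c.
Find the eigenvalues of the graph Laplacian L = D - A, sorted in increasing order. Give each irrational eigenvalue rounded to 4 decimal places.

Each diagonal entry of L is the vertex degree and each off-diagonal entry is -1 where an edge is present, 0 otherwise; in the order [a, b, c] the diagonal is [2, 2, 2]. Since every row of L sums to 0, the all-ones vector is in the kernel and 0 is an eigenvalue. The largest eigenvalue, 3, is at most the vertex count 3.

[0, 3, 3]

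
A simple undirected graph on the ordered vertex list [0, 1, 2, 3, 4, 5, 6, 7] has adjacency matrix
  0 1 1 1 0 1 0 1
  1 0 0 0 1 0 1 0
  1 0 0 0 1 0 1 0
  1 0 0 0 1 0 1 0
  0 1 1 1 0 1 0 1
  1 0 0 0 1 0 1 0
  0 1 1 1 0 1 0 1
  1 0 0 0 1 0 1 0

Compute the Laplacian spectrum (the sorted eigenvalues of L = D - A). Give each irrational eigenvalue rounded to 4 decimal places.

Each diagonal entry of L is the vertex degree and each off-diagonal entry is -1 where an edge is present, 0 otherwise; in the order [0, 1, 2, 3, 4, 5, 6, 7] the diagonal is [5, 3, 3, 3, 5, 3, 5, 3]. Diagonalising L (or applying a numerical eigensolver to the 8x8 matrix) gives the spectrum above. The single zero eigenvalue shows the graph is connected.

[0, 3, 3, 3, 3, 5, 5, 8]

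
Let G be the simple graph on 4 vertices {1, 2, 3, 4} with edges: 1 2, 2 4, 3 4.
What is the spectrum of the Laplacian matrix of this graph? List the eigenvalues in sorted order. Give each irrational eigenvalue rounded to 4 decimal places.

[0, 0.5858, 2, 3.4142]

With the vertex order [1, 2, 3, 4], the degrees are [1, 2, 1, 2], giving D = diag(1, 2, 1, 2) and L = D - A. Diagonalising L (or applying a numerical eigensolver to the 4x4 matrix) gives the spectrum above. There is one zero in the spectrum, matching the 1 component. By the matrix-tree theorem the graph has (1/4) * product of the nonzero eigenvalues = 1 spanning tree.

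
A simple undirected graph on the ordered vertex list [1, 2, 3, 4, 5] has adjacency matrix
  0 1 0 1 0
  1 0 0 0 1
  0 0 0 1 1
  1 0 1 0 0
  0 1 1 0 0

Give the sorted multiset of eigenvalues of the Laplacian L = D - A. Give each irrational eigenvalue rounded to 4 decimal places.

[0, 1.3820, 1.3820, 3.6180, 3.6180]

With the vertex order [1, 2, 3, 4, 5], the degrees are [2, 2, 2, 2, 2], giving D = diag(2, 2, 2, 2, 2) and L = D - A. L is symmetric positive semidefinite, so every eigenvalue is real and nonnegative. The single zero eigenvalue shows the graph is connected.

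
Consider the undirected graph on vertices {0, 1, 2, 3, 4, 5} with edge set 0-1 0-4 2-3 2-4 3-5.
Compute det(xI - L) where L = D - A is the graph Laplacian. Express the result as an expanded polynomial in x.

x^6 - 10x^5 + 36x^4 - 56x^3 + 35x^2 - 6x

With the vertex order [0, 1, 2, 3, 4, 5], the degrees are [2, 1, 2, 2, 2, 1], giving D = diag(2, 1, 2, 2, 2, 1) and L = D - A. Computing det(xI - L) by cofactor expansion (or equivalently via sum-over-permutations) gives x^6 - 10x^5 + 36x^4 - 56x^3 + 35x^2 - 6x. The constant term is 0 because L is singular (the all-ones vector lies in its kernel).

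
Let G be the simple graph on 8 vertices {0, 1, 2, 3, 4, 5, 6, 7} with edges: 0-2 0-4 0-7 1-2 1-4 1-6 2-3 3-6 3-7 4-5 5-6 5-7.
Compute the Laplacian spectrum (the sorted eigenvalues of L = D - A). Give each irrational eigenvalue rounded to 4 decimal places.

Reading degrees in the order [0, 1, 2, 3, 4, 5, 6, 7] gives [3, 3, 3, 3, 3, 3, 3, 3]; set D = diag(3, 3, 3, 3, 3, 3, 3, 3) and form L = D - A. Diagonalising L (or applying a numerical eigensolver to the 8x8 matrix) gives the spectrum above. The single zero eigenvalue shows the graph is connected. There is one zero in the spectrum, matching the 1 component.

[0, 2, 2, 2, 4, 4, 4, 6]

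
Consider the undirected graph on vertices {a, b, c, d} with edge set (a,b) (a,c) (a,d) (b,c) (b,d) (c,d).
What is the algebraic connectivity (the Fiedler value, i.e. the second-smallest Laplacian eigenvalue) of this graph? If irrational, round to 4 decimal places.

4

Reading degrees in the order [a, b, c, d] gives [3, 3, 3, 3]; set D = diag(3, 3, 3, 3) and form L = D - A. The sorted Laplacian eigenvalues are [0, 4, 4, 4]; the algebraic connectivity is the second entry, 4.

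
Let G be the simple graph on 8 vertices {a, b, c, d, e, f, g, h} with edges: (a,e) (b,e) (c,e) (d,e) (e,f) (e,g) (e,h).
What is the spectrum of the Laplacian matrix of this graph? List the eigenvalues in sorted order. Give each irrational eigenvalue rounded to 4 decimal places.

Each diagonal entry of L is the vertex degree and each off-diagonal entry is -1 where an edge is present, 0 otherwise; in the order [a, b, c, d, e, f, g, h] the diagonal is [1, 1, 1, 1, 7, 1, 1, 1]. Diagonalising L (or applying a numerical eigensolver to the 8x8 matrix) gives the spectrum above. There is one zero in the spectrum, matching the 1 component.

[0, 1, 1, 1, 1, 1, 1, 8]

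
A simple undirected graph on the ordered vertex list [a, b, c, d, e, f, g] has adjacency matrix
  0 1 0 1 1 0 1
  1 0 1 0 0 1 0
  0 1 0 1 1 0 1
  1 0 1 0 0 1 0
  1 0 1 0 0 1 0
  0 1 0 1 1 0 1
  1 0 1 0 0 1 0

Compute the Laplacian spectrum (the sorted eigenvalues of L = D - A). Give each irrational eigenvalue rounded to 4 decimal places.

[0, 3, 3, 3, 4, 4, 7]

With the vertex order [a, b, c, d, e, f, g], the degrees are [4, 3, 4, 3, 3, 4, 3], giving D = diag(4, 3, 4, 3, 3, 4, 3) and L = D - A. L is symmetric positive semidefinite, so every eigenvalue is real and nonnegative. The single zero eigenvalue shows the graph is connected. The eigenvalues sum to 24, which equals trace(L) = 2|E|. The largest eigenvalue, 7, is at most the vertex count 7.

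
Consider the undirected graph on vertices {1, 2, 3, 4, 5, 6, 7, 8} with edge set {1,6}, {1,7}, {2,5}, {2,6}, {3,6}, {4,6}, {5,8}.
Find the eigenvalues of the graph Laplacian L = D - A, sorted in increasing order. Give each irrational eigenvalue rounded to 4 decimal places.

[0, 0.2538, 0.5472, 1, 1.4689, 2.4066, 3.1504, 5.1732]

With the vertex order [1, 2, 3, 4, 5, 6, 7, 8], the degrees are [2, 2, 1, 1, 2, 4, 1, 1], giving D = diag(2, 2, 1, 1, 2, 4, 1, 1) and L = D - A. Diagonalising L (or applying a numerical eigensolver to the 8x8 matrix) gives the spectrum above. There is one zero in the spectrum, matching the 1 component.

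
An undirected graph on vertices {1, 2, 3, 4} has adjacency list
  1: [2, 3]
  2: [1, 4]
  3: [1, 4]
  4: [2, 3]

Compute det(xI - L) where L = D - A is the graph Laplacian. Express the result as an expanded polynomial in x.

x^4 - 8x^3 + 20x^2 - 16x

With the vertex order [1, 2, 3, 4], the degrees are [2, 2, 2, 2], giving D = diag(2, 2, 2, 2) and L = D - A. The eigenvalues of L are [0, 2, 2, 4]; the characteristic polynomial is the product of (x - lambda_i), which multiplies out to x^4 - 8x^3 + 20x^2 - 16x. Since p(0) = det(-L) = 0, x divides p(x). The eigenvalues sum to 8, which equals trace(L) = 2|E|.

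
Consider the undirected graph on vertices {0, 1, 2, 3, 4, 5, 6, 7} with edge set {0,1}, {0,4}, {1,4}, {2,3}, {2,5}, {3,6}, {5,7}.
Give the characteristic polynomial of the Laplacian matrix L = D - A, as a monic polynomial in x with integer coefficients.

x^8 - 14x^7 + 78x^6 - 218x^5 + 314x^4 - 210x^3 + 45x^2

Each diagonal entry of L is the vertex degree and each off-diagonal entry is -1 where an edge is present, 0 otherwise; in the order [0, 1, 2, 3, 4, 5, 6, 7] the diagonal is [2, 2, 2, 2, 2, 2, 1, 1]. L has integer entries, so p(x) = det(xI - L) has integer coefficients. Expanding the determinant yields x^8 - 14x^7 + 78x^6 - 218x^5 + 314x^4 - 210x^3 + 45x^2. Since p(0) = det(-L) = 0, x divides p(x). There are 2 zeros in the spectrum, matching the 2 components.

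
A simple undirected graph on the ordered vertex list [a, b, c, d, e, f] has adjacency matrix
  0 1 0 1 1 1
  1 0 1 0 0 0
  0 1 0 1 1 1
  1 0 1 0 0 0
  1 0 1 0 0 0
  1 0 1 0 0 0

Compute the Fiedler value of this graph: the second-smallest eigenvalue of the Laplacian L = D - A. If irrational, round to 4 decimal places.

With the vertex order [a, b, c, d, e, f], the degrees are [4, 2, 4, 2, 2, 2], giving D = diag(4, 2, 4, 2, 2, 2) and L = D - A. The sorted Laplacian eigenvalues are [0, 2, 2, 2, 4, 6]; the algebraic connectivity is the second entry, 2. The largest eigenvalue, 6, is at most the vertex count 6. The eigenvalues sum to 16, which equals trace(L) = 2|E|.

2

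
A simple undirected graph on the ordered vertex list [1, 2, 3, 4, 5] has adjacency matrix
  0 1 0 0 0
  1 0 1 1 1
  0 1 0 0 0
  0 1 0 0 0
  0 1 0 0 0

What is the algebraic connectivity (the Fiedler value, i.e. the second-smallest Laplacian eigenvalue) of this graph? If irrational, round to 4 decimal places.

Reading degrees in the order [1, 2, 3, 4, 5] gives [1, 4, 1, 1, 1]; set D = diag(1, 4, 1, 1, 1) and form L = D - A. Computing the eigenvalues of L and sorting gives [0, 1, 1, 1, 5]. The Fiedler value lambda_2 = 1 is strictly positive, so the graph is connected. By the matrix-tree theorem the graph has (1/5) * product of the nonzero eigenvalues = 1 spanning tree. The largest eigenvalue, 5, is at most the vertex count 5.

1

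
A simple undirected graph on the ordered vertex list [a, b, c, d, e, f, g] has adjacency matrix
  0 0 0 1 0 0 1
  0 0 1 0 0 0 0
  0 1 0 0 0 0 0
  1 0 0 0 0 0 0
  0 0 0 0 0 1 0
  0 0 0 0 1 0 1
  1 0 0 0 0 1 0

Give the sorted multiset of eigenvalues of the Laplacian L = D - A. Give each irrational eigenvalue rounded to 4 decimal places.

[0, 0, 0.3820, 1.3820, 2, 2.6180, 3.6180]

Reading degrees in the order [a, b, c, d, e, f, g] gives [2, 1, 1, 1, 1, 2, 2]; set D = diag(2, 1, 1, 1, 1, 2, 2) and form L = D - A. L is symmetric positive semidefinite, so every eigenvalue is real and nonnegative. The 2 zero eigenvalues correspond to the 2 connected components. The largest eigenvalue, 3.6180, is at most the vertex count 7.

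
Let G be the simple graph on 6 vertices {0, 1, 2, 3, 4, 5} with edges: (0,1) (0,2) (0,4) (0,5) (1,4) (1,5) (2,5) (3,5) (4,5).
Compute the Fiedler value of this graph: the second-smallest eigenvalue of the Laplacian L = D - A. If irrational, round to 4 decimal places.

1

Reading degrees in the order [0, 1, 2, 3, 4, 5] gives [4, 3, 2, 1, 3, 5]; set D = diag(4, 3, 2, 1, 3, 5) and form L = D - A. Computing the eigenvalues of L and sorting gives [0, 1, 2, 4, 5, 6]. The Fiedler value lambda_2 = 1 is strictly positive, so the graph is connected. The largest eigenvalue, 6, is at most the vertex count 6.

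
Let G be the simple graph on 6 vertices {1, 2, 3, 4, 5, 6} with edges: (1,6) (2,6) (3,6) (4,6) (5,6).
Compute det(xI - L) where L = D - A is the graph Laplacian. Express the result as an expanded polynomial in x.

With the vertex order [1, 2, 3, 4, 5, 6], the degrees are [1, 1, 1, 1, 1, 5], giving D = diag(1, 1, 1, 1, 1, 5) and L = D - A. Computing det(xI - L) by cofactor expansion (or equivalently via sum-over-permutations) gives x^6 - 10x^5 + 30x^4 - 40x^3 + 25x^2 - 6x. Since p(0) = det(-L) = 0, x divides p(x). There is one zero in the spectrum, matching the 1 component.

x^6 - 10x^5 + 30x^4 - 40x^3 + 25x^2 - 6x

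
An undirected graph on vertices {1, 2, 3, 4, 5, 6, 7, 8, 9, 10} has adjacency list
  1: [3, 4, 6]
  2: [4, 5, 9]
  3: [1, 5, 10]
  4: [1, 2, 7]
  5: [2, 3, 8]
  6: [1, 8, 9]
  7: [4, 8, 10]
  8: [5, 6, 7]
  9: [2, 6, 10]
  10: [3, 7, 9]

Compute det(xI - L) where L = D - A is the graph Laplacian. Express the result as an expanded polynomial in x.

x^10 - 30x^9 + 390x^8 - 2880x^7 + 13305x^6 - 39882x^5 + 77640x^4 - 94800x^3 + 66000x^2 - 20000x

With the vertex order [1, 2, 3, 4, 5, 6, 7, 8, 9, 10], the degrees are [3, 3, 3, 3, 3, 3, 3, 3, 3, 3], giving D = diag(3, 3, 3, 3, 3, 3, 3, 3, 3, 3) and L = D - A. L has integer entries, so p(x) = det(xI - L) has integer coefficients. Expanding the determinant yields x^10 - 30x^9 + 390x^8 - 2880x^7 + 13305x^6 - 39882x^5 + 77640x^4 - 94800x^3 + 66000x^2 - 20000x. Since p(0) = det(-L) = 0, x divides p(x). There is one zero in the spectrum, matching the 1 component.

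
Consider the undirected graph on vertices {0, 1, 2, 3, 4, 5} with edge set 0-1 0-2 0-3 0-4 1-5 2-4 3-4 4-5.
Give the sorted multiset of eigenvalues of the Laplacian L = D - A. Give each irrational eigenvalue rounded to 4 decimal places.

[0, 1.2679, 2, 2.5858, 4.7321, 5.4142]

Each diagonal entry of L is the vertex degree and each off-diagonal entry is -1 where an edge is present, 0 otherwise; in the order [0, 1, 2, 3, 4, 5] the diagonal is [4, 2, 2, 2, 4, 2]. Since every row of L sums to 0, the all-ones vector is in the kernel and 0 is an eigenvalue. The eigenvalues sum to 16, which equals trace(L) = 2|E|.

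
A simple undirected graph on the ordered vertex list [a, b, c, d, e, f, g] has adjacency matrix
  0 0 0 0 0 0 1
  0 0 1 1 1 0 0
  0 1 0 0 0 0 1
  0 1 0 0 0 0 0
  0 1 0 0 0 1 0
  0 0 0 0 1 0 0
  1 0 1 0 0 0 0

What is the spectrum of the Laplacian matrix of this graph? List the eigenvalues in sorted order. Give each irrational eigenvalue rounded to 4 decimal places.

With the vertex order [a, b, c, d, e, f, g], the degrees are [1, 3, 2, 1, 2, 1, 2], giving D = diag(1, 3, 2, 1, 2, 1, 2) and L = D - A. Diagonalising L (or applying a numerical eigensolver to the 7x7 matrix) gives the spectrum above. The eigenvalues sum to 12, which equals trace(L) = 2|E|.

[0, 0.2603, 0.6262, 1.4055, 2.2742, 3.0996, 4.3342]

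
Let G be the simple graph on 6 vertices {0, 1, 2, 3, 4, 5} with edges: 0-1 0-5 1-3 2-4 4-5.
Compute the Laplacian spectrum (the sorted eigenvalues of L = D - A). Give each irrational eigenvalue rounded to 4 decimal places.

[0, 0.2679, 1, 2, 3, 3.7321]

Reading degrees in the order [0, 1, 2, 3, 4, 5] gives [2, 2, 1, 1, 2, 2]; set D = diag(2, 2, 1, 1, 2, 2) and form L = D - A. L is symmetric positive semidefinite, so every eigenvalue is real and nonnegative. There is one zero in the spectrum, matching the 1 component.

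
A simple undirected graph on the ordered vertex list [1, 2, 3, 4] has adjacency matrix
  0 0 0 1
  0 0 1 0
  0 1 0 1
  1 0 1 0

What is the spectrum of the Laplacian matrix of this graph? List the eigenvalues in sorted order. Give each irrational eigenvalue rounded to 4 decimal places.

[0, 0.5858, 2, 3.4142]

With the vertex order [1, 2, 3, 4], the degrees are [1, 1, 2, 2], giving D = diag(1, 1, 2, 2) and L = D - A. L is symmetric positive semidefinite, so every eigenvalue is real and nonnegative. There is one zero in the spectrum, matching the 1 component.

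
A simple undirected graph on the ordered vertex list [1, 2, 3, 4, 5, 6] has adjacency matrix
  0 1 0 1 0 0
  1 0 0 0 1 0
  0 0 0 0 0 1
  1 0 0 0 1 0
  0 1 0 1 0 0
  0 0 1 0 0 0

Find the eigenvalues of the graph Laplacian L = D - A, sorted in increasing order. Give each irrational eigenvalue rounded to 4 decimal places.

[0, 0, 2, 2, 2, 4]

With the vertex order [1, 2, 3, 4, 5, 6], the degrees are [2, 2, 1, 2, 2, 1], giving D = diag(2, 2, 1, 2, 2, 1) and L = D - A. The multiplicity of 0 as a Laplacian eigenvalue equals the number of connected components. The 2 zero eigenvalues correspond to the 2 connected components. There are 2 zeros in the spectrum, matching the 2 components.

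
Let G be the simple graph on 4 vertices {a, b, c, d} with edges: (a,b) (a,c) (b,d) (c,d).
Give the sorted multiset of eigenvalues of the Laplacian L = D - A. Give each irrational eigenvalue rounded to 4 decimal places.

With the vertex order [a, b, c, d], the degrees are [2, 2, 2, 2], giving D = diag(2, 2, 2, 2) and L = D - A. The multiplicity of 0 as a Laplacian eigenvalue equals the number of connected components. The single zero eigenvalue shows the graph is connected.

[0, 2, 2, 4]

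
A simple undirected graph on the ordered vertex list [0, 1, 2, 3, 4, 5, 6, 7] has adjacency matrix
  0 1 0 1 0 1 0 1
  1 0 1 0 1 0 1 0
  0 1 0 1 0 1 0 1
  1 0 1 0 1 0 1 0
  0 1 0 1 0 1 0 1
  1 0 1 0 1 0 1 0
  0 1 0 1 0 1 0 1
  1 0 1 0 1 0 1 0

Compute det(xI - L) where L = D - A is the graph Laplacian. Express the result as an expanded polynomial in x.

With the vertex order [0, 1, 2, 3, 4, 5, 6, 7], the degrees are [4, 4, 4, 4, 4, 4, 4, 4], giving D = diag(4, 4, 4, 4, 4, 4, 4, 4) and L = D - A. The eigenvalues of L are [0, 4, 4, 4, 4, 4, 4, 8]; the characteristic polynomial is the product of (x - lambda_i), which multiplies out to x^8 - 32x^7 + 432x^6 - 3200x^5 + 14080x^4 - 36864x^3 + 53248x^2 - 32768x. Since p(0) = det(-L) = 0, x divides p(x).

x^8 - 32x^7 + 432x^6 - 3200x^5 + 14080x^4 - 36864x^3 + 53248x^2 - 32768x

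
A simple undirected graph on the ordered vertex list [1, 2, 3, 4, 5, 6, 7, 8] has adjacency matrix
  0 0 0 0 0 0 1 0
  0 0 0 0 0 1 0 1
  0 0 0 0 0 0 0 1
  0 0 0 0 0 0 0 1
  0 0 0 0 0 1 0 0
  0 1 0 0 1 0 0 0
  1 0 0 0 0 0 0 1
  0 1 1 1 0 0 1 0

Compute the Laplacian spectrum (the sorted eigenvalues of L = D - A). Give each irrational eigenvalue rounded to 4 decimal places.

With the vertex order [1, 2, 3, 4, 5, 6, 7, 8], the degrees are [1, 2, 1, 1, 1, 2, 2, 4], giving D = diag(1, 2, 1, 1, 1, 2, 2, 4) and L = D - A. L is symmetric positive semidefinite, so every eigenvalue is real and nonnegative. There is one zero in the spectrum, matching the 1 component. By the matrix-tree theorem the graph has (1/8) * product of the nonzero eigenvalues = 1 spanning tree.

[0, 0.2538, 0.5472, 1, 1.4689, 2.4066, 3.1504, 5.1732]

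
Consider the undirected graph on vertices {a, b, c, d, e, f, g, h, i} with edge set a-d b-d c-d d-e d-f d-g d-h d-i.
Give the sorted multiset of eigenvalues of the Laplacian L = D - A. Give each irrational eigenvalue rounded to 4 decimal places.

[0, 1, 1, 1, 1, 1, 1, 1, 9]

With the vertex order [a, b, c, d, e, f, g, h, i], the degrees are [1, 1, 1, 8, 1, 1, 1, 1, 1], giving D = diag(1, 1, 1, 8, 1, 1, 1, 1, 1) and L = D - A. Diagonalising L (or applying a numerical eigensolver to the 9x9 matrix) gives the spectrum above. The single zero eigenvalue shows the graph is connected. By the matrix-tree theorem the graph has (1/9) * product of the nonzero eigenvalues = 1 spanning tree.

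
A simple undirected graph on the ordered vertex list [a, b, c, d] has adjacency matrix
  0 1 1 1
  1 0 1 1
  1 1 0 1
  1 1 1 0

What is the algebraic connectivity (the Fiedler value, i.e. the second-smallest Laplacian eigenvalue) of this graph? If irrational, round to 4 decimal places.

Each diagonal entry of L is the vertex degree and each off-diagonal entry is -1 where an edge is present, 0 otherwise; in the order [a, b, c, d] the diagonal is [3, 3, 3, 3]. The sorted Laplacian eigenvalues are [0, 4, 4, 4]; the algebraic connectivity is the second entry, 4. By the matrix-tree theorem the graph has (1/4) * product of the nonzero eigenvalues = 16 spanning trees.

4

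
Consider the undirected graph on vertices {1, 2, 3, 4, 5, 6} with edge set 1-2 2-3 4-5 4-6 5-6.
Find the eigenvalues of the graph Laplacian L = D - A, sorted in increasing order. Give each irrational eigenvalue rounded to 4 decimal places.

Reading degrees in the order [1, 2, 3, 4, 5, 6] gives [1, 2, 1, 2, 2, 2]; set D = diag(1, 2, 1, 2, 2, 2) and form L = D - A. Since every row of L sums to 0, the all-ones vector is in the kernel and 0 is an eigenvalue. The 2 zero eigenvalues correspond to the 2 connected components. There are 2 zeros in the spectrum, matching the 2 components.

[0, 0, 1, 3, 3, 3]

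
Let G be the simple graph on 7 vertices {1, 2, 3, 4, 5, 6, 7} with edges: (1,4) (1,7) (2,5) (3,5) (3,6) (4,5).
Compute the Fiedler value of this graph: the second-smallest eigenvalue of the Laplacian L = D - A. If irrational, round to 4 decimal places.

0.2603

Each diagonal entry of L is the vertex degree and each off-diagonal entry is -1 where an edge is present, 0 otherwise; in the order [1, 2, 3, 4, 5, 6, 7] the diagonal is [2, 1, 2, 2, 3, 1, 1]. The sorted Laplacian eigenvalues are [0, 0.2603, 0.6262, 1.4055, 2.2742, 3.0996, 4.3342]; the algebraic connectivity is the second entry, 0.2603. By the matrix-tree theorem the graph has (1/7) * product of the nonzero eigenvalues = 1 spanning tree. There is one zero in the spectrum, matching the 1 component.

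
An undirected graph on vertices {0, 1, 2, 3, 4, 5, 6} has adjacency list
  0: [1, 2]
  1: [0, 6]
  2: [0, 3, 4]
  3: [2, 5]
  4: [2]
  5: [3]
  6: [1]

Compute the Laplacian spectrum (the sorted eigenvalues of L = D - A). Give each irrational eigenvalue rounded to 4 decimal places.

Reading degrees in the order [0, 1, 2, 3, 4, 5, 6] gives [2, 2, 3, 2, 1, 1, 1]; set D = diag(2, 2, 3, 2, 1, 1, 1) and form L = D - A. L is symmetric positive semidefinite, so every eigenvalue is real and nonnegative. The single zero eigenvalue shows the graph is connected. The largest eigenvalue, 4.3342, is at most the vertex count 7. By the matrix-tree theorem the graph has (1/7) * product of the nonzero eigenvalues = 1 spanning tree.

[0, 0.2603, 0.6262, 1.4055, 2.2742, 3.0996, 4.3342]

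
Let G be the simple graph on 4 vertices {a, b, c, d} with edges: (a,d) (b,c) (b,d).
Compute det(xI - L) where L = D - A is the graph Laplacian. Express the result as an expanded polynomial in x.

x^4 - 6x^3 + 10x^2 - 4x

With the vertex order [a, b, c, d], the degrees are [1, 2, 1, 2], giving D = diag(1, 2, 1, 2) and L = D - A. L has integer entries, so p(x) = det(xI - L) has integer coefficients. Expanding the determinant yields x^4 - 6x^3 + 10x^2 - 4x. Since p(0) = det(-L) = 0, x divides p(x). The largest eigenvalue, 3.4142, is at most the vertex count 4. By the matrix-tree theorem the graph has (1/4) * product of the nonzero eigenvalues = 1 spanning tree.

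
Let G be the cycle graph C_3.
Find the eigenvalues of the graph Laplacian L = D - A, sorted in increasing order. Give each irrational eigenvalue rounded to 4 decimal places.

The graph has 3 vertices and degree multiset [2, 2, 2]; D is the diagonal matrix of degrees and L = D - A. The multiplicity of 0 as a Laplacian eigenvalue equals the number of connected components. By the matrix-tree theorem the graph has (1/3) * product of the nonzero eigenvalues = 3 spanning trees. There is one zero in the spectrum, matching the 1 component.

[0, 3, 3]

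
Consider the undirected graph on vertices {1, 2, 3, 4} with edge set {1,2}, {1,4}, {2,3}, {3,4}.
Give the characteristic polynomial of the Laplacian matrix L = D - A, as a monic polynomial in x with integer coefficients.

x^4 - 8x^3 + 20x^2 - 16x

Reading degrees in the order [1, 2, 3, 4] gives [2, 2, 2, 2]; set D = diag(2, 2, 2, 2) and form L = D - A. L has integer entries, so p(x) = det(xI - L) has integer coefficients. Expanding the determinant yields x^4 - 8x^3 + 20x^2 - 16x. Since p(0) = det(-L) = 0, x divides p(x). By the matrix-tree theorem the graph has (1/4) * product of the nonzero eigenvalues = 4 spanning trees.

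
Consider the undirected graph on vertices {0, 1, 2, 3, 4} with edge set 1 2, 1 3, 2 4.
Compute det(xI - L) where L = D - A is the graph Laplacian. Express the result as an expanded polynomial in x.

x^5 - 6x^4 + 10x^3 - 4x^2

With the vertex order [0, 1, 2, 3, 4], the degrees are [0, 2, 2, 1, 1], giving D = diag(0, 2, 2, 1, 1) and L = D - A. Computing det(xI - L) by cofactor expansion (or equivalently via sum-over-permutations) gives x^5 - 6x^4 + 10x^3 - 4x^2. The coefficient of x^4 equals -trace(L) = -6, matching the sum of degrees. There are 2 zeros in the spectrum, matching the 2 components.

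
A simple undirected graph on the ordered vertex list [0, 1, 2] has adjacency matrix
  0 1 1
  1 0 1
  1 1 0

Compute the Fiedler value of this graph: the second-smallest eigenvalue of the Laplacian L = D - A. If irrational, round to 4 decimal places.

3

Reading degrees in the order [0, 1, 2] gives [2, 2, 2]; set D = diag(2, 2, 2) and form L = D - A. The sorted Laplacian eigenvalues are [0, 3, 3]; the algebraic connectivity is the second entry, 3.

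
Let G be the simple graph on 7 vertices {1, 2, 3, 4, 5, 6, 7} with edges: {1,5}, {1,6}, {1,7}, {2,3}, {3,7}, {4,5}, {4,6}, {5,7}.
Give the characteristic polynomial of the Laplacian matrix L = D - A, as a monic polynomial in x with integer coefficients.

With the vertex order [1, 2, 3, 4, 5, 6, 7], the degrees are [3, 1, 2, 2, 3, 2, 3], giving D = diag(3, 1, 2, 2, 3, 2, 3) and L = D - A. Computing det(xI - L) by cofactor expansion (or equivalently via sum-over-permutations) gives x^7 - 16x^6 + 100x^5 - 308x^4 + 482x^3 - 346x^2 + 77x. Since p(0) = det(-L) = 0, x divides p(x). By the matrix-tree theorem the graph has (1/7) * product of the nonzero eigenvalues = 11 spanning trees.

x^7 - 16x^6 + 100x^5 - 308x^4 + 482x^3 - 346x^2 + 77x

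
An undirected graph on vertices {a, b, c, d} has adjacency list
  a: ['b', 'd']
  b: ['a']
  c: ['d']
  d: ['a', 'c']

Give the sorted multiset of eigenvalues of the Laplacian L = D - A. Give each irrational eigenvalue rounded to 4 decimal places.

[0, 0.5858, 2, 3.4142]

With the vertex order [a, b, c, d], the degrees are [2, 1, 1, 2], giving D = diag(2, 1, 1, 2) and L = D - A. L is symmetric positive semidefinite, so every eigenvalue is real and nonnegative. The single zero eigenvalue shows the graph is connected. The largest eigenvalue, 3.4142, is at most the vertex count 4. The eigenvalues sum to 6, which equals trace(L) = 2|E|.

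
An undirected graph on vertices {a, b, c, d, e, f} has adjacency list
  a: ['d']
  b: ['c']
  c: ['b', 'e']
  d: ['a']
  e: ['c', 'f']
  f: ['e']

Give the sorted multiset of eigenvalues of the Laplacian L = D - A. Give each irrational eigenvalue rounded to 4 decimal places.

[0, 0, 0.5858, 2, 2, 3.4142]

With the vertex order [a, b, c, d, e, f], the degrees are [1, 1, 2, 1, 2, 1], giving D = diag(1, 1, 2, 1, 2, 1) and L = D - A. Since every row of L sums to 0, the all-ones vector is in the kernel and 0 is an eigenvalue. The 2 zero eigenvalues correspond to the 2 connected components. The eigenvalues sum to 8, which equals trace(L) = 2|E|. The largest eigenvalue, 3.4142, is at most the vertex count 6.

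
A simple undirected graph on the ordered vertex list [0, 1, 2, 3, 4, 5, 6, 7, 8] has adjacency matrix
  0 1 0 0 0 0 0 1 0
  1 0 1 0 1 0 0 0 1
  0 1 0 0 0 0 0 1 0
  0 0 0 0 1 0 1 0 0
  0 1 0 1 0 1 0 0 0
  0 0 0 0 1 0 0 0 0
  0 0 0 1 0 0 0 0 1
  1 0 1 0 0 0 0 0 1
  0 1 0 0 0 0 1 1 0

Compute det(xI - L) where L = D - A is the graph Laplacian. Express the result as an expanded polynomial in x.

x^9 - 22x^8 + 201x^7 - 992x^6 + 2875x^5 - 4966x^4 + 4929x^3 - 2526x^2 + 504x

With the vertex order [0, 1, 2, 3, 4, 5, 6, 7, 8], the degrees are [2, 4, 2, 2, 3, 1, 2, 3, 3], giving D = diag(2, 4, 2, 2, 3, 1, 2, 3, 3) and L = D - A. L has integer entries, so p(x) = det(xI - L) has integer coefficients. Expanding the determinant yields x^9 - 22x^8 + 201x^7 - 992x^6 + 2875x^5 - 4966x^4 + 4929x^3 - 2526x^2 + 504x. The constant term is 0 because L is singular (the all-ones vector lies in its kernel). There is one zero in the spectrum, matching the 1 component.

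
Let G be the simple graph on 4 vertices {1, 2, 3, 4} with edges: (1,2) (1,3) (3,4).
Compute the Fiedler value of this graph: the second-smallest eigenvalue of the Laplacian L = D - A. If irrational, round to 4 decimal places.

0.5858

With the vertex order [1, 2, 3, 4], the degrees are [2, 1, 2, 1], giving D = diag(2, 1, 2, 1) and L = D - A. The sorted Laplacian eigenvalues are [0, 0.5858, 2, 3.4142]; the algebraic connectivity is the second entry, 0.5858. By the matrix-tree theorem the graph has (1/4) * product of the nonzero eigenvalues = 1 spanning tree. The largest eigenvalue, 3.4142, is at most the vertex count 4.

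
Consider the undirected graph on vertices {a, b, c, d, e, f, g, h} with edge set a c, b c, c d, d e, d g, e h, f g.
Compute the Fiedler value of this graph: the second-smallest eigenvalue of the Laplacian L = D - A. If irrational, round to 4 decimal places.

0.3065

Reading degrees in the order [a, b, c, d, e, f, g, h] gives [1, 1, 3, 3, 2, 1, 2, 1]; set D = diag(1, 1, 3, 3, 2, 1, 2, 1) and form L = D - A. The smallest Laplacian eigenvalue is always 0. The next one, lambda_2 = 0.3065, measures how hard the graph is to disconnect: larger values mean better connectivity. There is one zero in the spectrum, matching the 1 component. The eigenvalues sum to 14, which equals trace(L) = 2|E|.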